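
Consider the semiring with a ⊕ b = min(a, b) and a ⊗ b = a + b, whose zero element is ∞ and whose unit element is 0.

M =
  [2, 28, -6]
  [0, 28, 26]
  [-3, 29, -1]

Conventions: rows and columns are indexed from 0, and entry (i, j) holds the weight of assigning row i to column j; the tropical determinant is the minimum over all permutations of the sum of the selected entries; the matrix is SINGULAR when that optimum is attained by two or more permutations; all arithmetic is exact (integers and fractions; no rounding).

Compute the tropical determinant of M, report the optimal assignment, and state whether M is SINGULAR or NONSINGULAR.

σ = (0, 1, 2): 2 + 28 + (-1) = 29
σ = (0, 2, 1): 2 + 26 + 29 = 57
σ = (1, 0, 2): 28 + 0 + (-1) = 27
σ = (1, 2, 0): 28 + 26 + (-3) = 51
σ = (2, 0, 1): (-6) + 0 + 29 = 23
σ = (2, 1, 0): (-6) + 28 + (-3) = 19
Optimal value attained by: σ = (2, 1, 0).
Answer: det⊕(M) = 19; verdict: NONSINGULAR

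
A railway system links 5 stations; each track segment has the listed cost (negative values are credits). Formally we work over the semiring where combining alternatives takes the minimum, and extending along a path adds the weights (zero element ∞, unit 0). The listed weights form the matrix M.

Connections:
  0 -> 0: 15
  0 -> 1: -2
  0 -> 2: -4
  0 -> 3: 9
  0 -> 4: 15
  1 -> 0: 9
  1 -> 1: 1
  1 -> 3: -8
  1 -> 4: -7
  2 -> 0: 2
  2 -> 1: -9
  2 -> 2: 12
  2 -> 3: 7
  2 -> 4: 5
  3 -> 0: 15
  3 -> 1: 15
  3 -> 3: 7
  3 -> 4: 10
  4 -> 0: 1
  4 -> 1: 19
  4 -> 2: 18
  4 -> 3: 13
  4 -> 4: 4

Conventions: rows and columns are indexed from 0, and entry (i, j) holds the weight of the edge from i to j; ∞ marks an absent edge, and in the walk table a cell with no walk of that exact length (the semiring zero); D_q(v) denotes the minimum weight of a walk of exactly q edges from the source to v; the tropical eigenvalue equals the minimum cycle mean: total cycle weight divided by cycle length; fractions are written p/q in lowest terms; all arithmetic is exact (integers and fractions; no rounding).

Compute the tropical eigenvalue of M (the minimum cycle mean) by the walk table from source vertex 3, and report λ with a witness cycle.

q=0: [∞, ∞, ∞, 0, ∞]
q=1: [15, 15, ∞, 7, 10]
q=2: [11, 13, 11, 7, 8]
q=3: [9, 2, 7, 5, 6]
q=4: [7, -2, 5, -6, -5]
q=5: [-4, -4, 3, -10, -9]
Optimal cycle mean attained by: cycle 0->2->1->4->0, total (-4) + (-9) + (-7) + 1, length 4.
Answer: λ = -19/4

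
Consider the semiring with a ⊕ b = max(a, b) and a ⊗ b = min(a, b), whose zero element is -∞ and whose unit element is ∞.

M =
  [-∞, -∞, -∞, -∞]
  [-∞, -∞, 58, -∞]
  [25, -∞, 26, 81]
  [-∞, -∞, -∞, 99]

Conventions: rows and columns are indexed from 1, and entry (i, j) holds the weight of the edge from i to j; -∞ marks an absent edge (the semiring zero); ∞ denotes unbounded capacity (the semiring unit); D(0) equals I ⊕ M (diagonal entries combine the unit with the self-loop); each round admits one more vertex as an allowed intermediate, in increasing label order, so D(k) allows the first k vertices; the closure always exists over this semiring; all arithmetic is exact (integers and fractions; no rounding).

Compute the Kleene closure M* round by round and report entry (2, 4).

D(0):
  [∞, -∞, -∞, -∞]
  [-∞, ∞, 58, -∞]
  [25, -∞, ∞, 81]
  [-∞, -∞, -∞, ∞]
D(1):
  [∞, -∞, -∞, -∞]
  [-∞, ∞, 58, -∞]
  [25, -∞, ∞, 81]
  [-∞, -∞, -∞, ∞]
D(2):
  [∞, -∞, -∞, -∞]
  [-∞, ∞, 58, -∞]
  [25, -∞, ∞, 81]
  [-∞, -∞, -∞, ∞]
D(3):
  [∞, -∞, -∞, -∞]
  [25, ∞, 58, 58]
  [25, -∞, ∞, 81]
  [-∞, -∞, -∞, ∞]
D(4):
  [∞, -∞, -∞, -∞]
  [25, ∞, 58, 58]
  [25, -∞, ∞, 81]
  [-∞, -∞, -∞, ∞]
Answer: M*[2][4] = 58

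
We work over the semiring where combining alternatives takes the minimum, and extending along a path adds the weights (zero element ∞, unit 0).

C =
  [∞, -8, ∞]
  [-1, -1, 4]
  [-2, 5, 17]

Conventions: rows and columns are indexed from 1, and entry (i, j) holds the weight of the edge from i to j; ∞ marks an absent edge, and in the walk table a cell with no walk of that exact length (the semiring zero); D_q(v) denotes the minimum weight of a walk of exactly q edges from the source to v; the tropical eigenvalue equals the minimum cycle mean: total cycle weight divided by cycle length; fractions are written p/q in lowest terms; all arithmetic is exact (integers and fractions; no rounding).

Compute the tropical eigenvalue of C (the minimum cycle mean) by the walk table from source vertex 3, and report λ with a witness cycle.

q=0: [∞, ∞, 0]
q=1: [-2, 5, 17]
q=2: [4, -10, 9]
q=3: [-11, -11, -6]
Optimal cycle mean attained by: cycle 1->2->1, total (-8) + (-1), length 2.
Answer: λ = -9/2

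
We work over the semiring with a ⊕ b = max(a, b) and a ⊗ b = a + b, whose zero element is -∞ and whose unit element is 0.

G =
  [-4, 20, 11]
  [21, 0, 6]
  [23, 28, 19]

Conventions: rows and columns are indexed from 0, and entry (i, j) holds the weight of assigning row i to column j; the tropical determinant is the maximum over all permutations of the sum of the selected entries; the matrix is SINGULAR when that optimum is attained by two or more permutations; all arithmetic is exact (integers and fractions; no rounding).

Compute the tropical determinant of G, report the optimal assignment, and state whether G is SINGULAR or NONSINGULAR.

σ = (0, 1, 2): (-4) + 0 + 19 = 15
σ = (0, 2, 1): (-4) + 6 + 28 = 30
σ = (1, 0, 2): 20 + 21 + 19 = 60
σ = (1, 2, 0): 20 + 6 + 23 = 49
σ = (2, 0, 1): 11 + 21 + 28 = 60
σ = (2, 1, 0): 11 + 0 + 23 = 34
Optimal value attained by: σ = (1, 0, 2).
Answer: det⊕(G) = 60; verdict: SINGULAR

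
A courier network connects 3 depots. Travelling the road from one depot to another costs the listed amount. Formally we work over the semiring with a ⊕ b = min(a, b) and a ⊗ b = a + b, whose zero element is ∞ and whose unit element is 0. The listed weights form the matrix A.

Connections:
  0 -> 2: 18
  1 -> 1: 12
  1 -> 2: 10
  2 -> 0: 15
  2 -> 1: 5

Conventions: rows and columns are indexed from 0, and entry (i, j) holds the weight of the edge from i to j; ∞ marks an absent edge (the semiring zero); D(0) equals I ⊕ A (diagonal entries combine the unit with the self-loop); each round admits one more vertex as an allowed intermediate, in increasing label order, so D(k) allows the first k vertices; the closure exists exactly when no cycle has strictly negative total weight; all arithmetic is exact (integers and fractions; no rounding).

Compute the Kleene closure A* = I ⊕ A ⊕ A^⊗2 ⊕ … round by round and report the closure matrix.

D(0):
  [0, ∞, 18]
  [∞, 0, 10]
  [15, 5, 0]
D(1):
  [0, ∞, 18]
  [∞, 0, 10]
  [15, 5, 0]
D(2):
  [0, ∞, 18]
  [∞, 0, 10]
  [15, 5, 0]
D(3):
  [0, 23, 18]
  [25, 0, 10]
  [15, 5, 0]
Answer: A* = [[0, 23, 18], [25, 0, 10], [15, 5, 0]]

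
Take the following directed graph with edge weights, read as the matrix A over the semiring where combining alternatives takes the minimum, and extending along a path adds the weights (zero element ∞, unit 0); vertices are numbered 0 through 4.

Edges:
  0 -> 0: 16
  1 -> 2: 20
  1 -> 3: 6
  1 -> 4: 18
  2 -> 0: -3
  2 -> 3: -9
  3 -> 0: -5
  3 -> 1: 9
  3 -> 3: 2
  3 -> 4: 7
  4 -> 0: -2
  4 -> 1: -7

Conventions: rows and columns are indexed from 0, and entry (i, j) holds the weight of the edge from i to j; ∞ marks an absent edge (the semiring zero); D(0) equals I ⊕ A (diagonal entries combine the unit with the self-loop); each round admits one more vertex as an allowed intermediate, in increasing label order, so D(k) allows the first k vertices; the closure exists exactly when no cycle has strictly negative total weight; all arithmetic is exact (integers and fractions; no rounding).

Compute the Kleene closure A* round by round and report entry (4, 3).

D(0):
  [0, ∞, ∞, ∞, ∞]
  [∞, 0, 20, 6, 18]
  [-3, ∞, 0, -9, ∞]
  [-5, 9, ∞, 0, 7]
  [-2, -7, ∞, ∞, 0]
D(1):
  [0, ∞, ∞, ∞, ∞]
  [∞, 0, 20, 6, 18]
  [-3, ∞, 0, -9, ∞]
  [-5, 9, ∞, 0, 7]
  [-2, -7, ∞, ∞, 0]
D(2):
  [0, ∞, ∞, ∞, ∞]
  [∞, 0, 20, 6, 18]
  [-3, ∞, 0, -9, ∞]
  [-5, 9, 29, 0, 7]
  [-2, -7, 13, -1, 0]
D(3):
  [0, ∞, ∞, ∞, ∞]
  [17, 0, 20, 6, 18]
  [-3, ∞, 0, -9, ∞]
  [-5, 9, 29, 0, 7]
  [-2, -7, 13, -1, 0]
D(4):
  [0, ∞, ∞, ∞, ∞]
  [1, 0, 20, 6, 13]
  [-14, 0, 0, -9, -2]
  [-5, 9, 29, 0, 7]
  [-6, -7, 13, -1, 0]
D(5):
  [0, ∞, ∞, ∞, ∞]
  [1, 0, 20, 6, 13]
  [-14, -9, 0, -9, -2]
  [-5, 0, 20, 0, 7]
  [-6, -7, 13, -1, 0]
Answer: A*[4][3] = -1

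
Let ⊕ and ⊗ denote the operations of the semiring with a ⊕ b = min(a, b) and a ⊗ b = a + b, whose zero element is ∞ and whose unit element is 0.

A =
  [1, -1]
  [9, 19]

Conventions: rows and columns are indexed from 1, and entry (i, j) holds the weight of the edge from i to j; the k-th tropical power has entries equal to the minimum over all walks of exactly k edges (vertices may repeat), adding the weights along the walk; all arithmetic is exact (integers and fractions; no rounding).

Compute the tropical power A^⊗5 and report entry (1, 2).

A^⊗2:
  [2, 0]
  [10, 8]
A^⊗3:
  [3, 1]
  [11, 9]
A^⊗4:
  [4, 2]
  [12, 10]
A^⊗5:
  [5, 3]
  [13, 11]
Key observation: the optimum is the walk 1->1->1->1->1->2, with weight 1 + 1 + 1 + 1 + (-1) = 3.
Optimal value attained by: walk 1->1->1->1->1->2.
Answer: (A^⊗5)[1][2] = 3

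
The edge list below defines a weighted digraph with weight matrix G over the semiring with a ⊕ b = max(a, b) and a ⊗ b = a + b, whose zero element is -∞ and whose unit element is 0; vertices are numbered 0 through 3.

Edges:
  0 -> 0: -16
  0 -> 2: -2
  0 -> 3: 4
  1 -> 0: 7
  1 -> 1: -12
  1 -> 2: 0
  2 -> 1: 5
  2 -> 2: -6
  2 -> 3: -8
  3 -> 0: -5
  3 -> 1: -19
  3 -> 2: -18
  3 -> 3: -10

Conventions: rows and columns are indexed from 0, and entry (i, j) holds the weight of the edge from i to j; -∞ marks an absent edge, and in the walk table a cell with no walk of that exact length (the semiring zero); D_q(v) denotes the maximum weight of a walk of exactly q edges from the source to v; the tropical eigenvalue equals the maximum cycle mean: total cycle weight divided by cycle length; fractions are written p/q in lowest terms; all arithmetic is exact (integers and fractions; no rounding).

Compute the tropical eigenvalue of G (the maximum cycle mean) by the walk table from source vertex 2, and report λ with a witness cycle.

q=0: [-∞, -∞, 0, -∞]
q=1: [-∞, 5, -6, -8]
q=2: [12, -1, 5, -14]
q=3: [6, 10, 10, 16]
q=4: [17, 15, 10, 10]
Optimal cycle mean attained by: cycle 0->2->1->0, total (-2) + 5 + 7, length 3.
Answer: λ = 10/3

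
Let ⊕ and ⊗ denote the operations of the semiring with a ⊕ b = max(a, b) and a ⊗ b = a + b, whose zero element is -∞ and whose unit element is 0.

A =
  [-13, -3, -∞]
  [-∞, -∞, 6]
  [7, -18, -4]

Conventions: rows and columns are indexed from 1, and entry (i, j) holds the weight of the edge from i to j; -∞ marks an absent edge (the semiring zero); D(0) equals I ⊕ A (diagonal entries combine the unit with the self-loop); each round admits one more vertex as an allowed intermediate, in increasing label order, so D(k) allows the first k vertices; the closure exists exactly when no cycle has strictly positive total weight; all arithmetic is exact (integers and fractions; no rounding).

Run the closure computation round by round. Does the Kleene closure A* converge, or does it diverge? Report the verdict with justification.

D(0):
  [0, -3, -∞]
  [-∞, 0, 6]
  [7, -18, 0]
D(1):
  [0, -3, -∞]
  [-∞, 0, 6]
  [7, 4, 0]
Detection: at round 2, diagonal entry (3, 3) turns strictly positive.
Key observation: the cycle 3->1->2->3 has total weight 7 + (-3) + 6, which is strictly positive.
Answer: DIVERGES — positive cycle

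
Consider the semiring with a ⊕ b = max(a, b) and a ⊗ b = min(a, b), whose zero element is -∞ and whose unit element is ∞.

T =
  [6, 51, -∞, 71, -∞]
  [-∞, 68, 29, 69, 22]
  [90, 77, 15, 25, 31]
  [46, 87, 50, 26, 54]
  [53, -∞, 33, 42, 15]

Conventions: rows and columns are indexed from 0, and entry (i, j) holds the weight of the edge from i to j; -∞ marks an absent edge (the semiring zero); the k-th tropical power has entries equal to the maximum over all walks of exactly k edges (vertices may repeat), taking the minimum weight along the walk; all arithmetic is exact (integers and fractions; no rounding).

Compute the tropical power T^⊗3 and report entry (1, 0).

T^⊗2:
  [46, 71, 50, 51, 54]
  [46, 69, 50, 68, 54]
  [31, 68, 31, 71, 25]
  [53, 68, 33, 69, 31]
  [42, 51, 42, 53, 42]
T^⊗3:
  [53, 68, 50, 69, 51]
  [53, 68, 50, 69, 54]
  [46, 71, 50, 68, 54]
  [46, 69, 50, 68, 54]
  [46, 53, 50, 51, 53]
Key observation: the optimum is the walk 1->3->4->0, with weight 69 min 54 min 53 = 53.
Optimal value attained by: walk 1->3->4->0.
Answer: (T^⊗3)[1][0] = 53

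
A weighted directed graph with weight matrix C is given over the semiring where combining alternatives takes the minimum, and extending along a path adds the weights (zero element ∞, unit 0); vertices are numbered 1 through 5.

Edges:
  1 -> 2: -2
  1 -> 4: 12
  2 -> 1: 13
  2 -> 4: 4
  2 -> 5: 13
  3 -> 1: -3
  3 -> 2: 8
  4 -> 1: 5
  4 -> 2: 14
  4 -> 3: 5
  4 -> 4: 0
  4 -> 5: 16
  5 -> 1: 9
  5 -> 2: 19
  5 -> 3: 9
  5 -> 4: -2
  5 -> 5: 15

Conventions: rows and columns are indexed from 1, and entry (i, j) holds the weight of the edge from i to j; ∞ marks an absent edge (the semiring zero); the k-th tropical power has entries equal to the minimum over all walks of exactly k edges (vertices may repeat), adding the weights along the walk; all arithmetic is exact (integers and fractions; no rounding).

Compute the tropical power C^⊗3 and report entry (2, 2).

C^⊗2:
  [11, 26, 17, 2, 11]
  [9, 11, 9, 4, 20]
  [21, -5, ∞, 9, 21]
  [2, 3, 5, 0, 16]
  [3, 7, 3, -2, 14]
C^⊗3:
  [7, 9, 7, 2, 18]
  [6, 7, 9, 4, 20]
  [8, 19, 14, -1, 8]
  [2, 0, 5, 0, 16]
  [0, 1, 3, -2, 14]
Key observation: the optimum is the walk 2->4->1->2, with weight 4 + 5 + (-2) = 7.
Optimal value attained by: walk 2->4->1->2.
Answer: (C^⊗3)[2][2] = 7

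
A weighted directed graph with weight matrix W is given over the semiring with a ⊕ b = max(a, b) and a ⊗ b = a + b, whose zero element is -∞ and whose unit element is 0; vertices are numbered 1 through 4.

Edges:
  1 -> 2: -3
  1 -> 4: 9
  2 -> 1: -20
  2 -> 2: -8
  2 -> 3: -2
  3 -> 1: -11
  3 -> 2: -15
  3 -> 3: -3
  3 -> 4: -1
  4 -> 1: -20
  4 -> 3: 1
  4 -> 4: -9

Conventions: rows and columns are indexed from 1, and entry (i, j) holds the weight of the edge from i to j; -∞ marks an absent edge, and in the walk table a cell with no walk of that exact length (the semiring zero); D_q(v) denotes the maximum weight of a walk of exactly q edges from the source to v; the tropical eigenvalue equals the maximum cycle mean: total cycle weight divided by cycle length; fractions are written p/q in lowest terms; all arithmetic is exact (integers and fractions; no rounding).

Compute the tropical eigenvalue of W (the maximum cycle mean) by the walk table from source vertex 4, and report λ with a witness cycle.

q=0: [-∞, -∞, -∞, 0]
q=1: [-20, -∞, 1, -9]
q=2: [-10, -14, -2, 0]
q=3: [-13, -13, 1, -1]
q=4: [-10, -14, 0, 0]
Optimal cycle mean attained by: cycle 3->4->3, total (-1) + 1, length 2.
Answer: λ = 0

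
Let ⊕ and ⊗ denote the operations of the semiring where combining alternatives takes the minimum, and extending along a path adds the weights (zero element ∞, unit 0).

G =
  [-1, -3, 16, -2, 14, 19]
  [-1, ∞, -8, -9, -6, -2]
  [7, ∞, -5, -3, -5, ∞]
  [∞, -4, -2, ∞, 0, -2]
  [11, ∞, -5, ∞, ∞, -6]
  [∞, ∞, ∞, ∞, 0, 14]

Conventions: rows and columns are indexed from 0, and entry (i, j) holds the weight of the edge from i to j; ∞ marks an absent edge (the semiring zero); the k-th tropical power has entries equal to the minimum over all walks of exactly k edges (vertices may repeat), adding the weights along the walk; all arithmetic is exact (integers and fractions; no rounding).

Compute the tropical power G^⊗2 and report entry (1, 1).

G^⊗2:
  [-4, -6, -11, -12, -9, -5]
  [-2, -13, -13, -11, -13, -12]
  [2, -7, -10, -8, -10, -11]
  [-5, ∞, -12, -13, -10, -6]
  [2, 8, -10, -8, -10, 8]
  [11, ∞, -5, ∞, 14, -6]
Key observation: the optimum is the walk 1->3->1, with weight (-9) + (-4) = -13.
Optimal value attained by: walk 1->3->1.
Answer: (G^⊗2)[1][1] = -13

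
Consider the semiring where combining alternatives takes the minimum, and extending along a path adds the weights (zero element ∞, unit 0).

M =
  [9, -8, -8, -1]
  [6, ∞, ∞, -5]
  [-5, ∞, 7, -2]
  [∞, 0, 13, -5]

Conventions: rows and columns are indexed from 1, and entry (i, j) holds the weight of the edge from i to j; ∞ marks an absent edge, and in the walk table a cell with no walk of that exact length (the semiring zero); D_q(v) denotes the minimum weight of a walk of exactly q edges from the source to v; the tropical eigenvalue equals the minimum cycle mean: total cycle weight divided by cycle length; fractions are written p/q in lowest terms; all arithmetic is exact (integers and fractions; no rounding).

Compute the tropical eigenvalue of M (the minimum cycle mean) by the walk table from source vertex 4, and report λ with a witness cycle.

q=0: [∞, ∞, ∞, 0]
q=1: [∞, 0, 13, -5]
q=2: [6, -5, 8, -10]
q=3: [1, -10, -2, -15]
q=4: [-7, -15, -7, -20]
Optimal cycle mean attained by: cycle 1->3->1, total (-8) + (-5), length 2.
Answer: λ = -13/2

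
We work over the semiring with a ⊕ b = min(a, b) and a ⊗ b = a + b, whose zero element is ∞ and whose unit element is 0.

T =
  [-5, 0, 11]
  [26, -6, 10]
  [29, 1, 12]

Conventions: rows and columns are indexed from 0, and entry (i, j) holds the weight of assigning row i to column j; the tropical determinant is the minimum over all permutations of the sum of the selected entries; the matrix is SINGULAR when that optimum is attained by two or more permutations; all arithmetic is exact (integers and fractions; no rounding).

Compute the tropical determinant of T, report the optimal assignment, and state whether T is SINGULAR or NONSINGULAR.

σ = (0, 1, 2): (-5) + (-6) + 12 = 1
σ = (0, 2, 1): (-5) + 10 + 1 = 6
σ = (1, 0, 2): 0 + 26 + 12 = 38
σ = (1, 2, 0): 0 + 10 + 29 = 39
σ = (2, 0, 1): 11 + 26 + 1 = 38
σ = (2, 1, 0): 11 + (-6) + 29 = 34
Optimal value attained by: σ = (0, 1, 2).
Answer: det⊕(T) = 1; verdict: NONSINGULAR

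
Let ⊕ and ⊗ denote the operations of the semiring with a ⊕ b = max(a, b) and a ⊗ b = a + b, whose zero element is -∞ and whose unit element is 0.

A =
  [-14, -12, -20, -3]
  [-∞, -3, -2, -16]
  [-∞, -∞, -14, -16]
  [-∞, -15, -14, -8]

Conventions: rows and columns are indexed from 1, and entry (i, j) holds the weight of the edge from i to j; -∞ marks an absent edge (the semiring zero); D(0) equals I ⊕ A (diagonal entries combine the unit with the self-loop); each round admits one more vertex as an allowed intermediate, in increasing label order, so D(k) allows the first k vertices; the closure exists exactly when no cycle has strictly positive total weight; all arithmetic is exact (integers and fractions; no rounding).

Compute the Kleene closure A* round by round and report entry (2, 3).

D(0):
  [0, -12, -20, -3]
  [-∞, 0, -2, -16]
  [-∞, -∞, 0, -16]
  [-∞, -15, -14, 0]
D(1):
  [0, -12, -20, -3]
  [-∞, 0, -2, -16]
  [-∞, -∞, 0, -16]
  [-∞, -15, -14, 0]
D(2):
  [0, -12, -14, -3]
  [-∞, 0, -2, -16]
  [-∞, -∞, 0, -16]
  [-∞, -15, -14, 0]
D(3):
  [0, -12, -14, -3]
  [-∞, 0, -2, -16]
  [-∞, -∞, 0, -16]
  [-∞, -15, -14, 0]
D(4):
  [0, -12, -14, -3]
  [-∞, 0, -2, -16]
  [-∞, -31, 0, -16]
  [-∞, -15, -14, 0]
Answer: A*[2][3] = -2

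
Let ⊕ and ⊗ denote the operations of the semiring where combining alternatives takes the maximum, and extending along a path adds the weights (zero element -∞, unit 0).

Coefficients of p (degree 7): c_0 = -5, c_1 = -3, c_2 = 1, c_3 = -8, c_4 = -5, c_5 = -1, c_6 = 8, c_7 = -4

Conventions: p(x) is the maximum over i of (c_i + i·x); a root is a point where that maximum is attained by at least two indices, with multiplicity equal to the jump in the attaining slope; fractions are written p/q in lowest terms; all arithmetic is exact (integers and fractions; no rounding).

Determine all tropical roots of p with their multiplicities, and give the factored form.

hull edge (i=0, c=-5) to (i=2, c=1): slope 3, span 2
hull edge (i=2, c=1) to (i=6, c=8): slope 7/4, span 4
hull edge (i=6, c=8) to (i=7, c=-4): slope -12, span 1
Factored form: p(x) = -4 ⊗ (x ⊕ (-3)) ⊗ (x ⊕ (-3)) ⊗ (x ⊕ (-7/4)) ⊗ (x ⊕ (-7/4)) ⊗ (x ⊕ (-7/4)) ⊗ (x ⊕ (-7/4)) ⊗ (x ⊕ 12)
Answer: roots = -3 (mult 2), -7/4 (mult 4), 12 (mult 1)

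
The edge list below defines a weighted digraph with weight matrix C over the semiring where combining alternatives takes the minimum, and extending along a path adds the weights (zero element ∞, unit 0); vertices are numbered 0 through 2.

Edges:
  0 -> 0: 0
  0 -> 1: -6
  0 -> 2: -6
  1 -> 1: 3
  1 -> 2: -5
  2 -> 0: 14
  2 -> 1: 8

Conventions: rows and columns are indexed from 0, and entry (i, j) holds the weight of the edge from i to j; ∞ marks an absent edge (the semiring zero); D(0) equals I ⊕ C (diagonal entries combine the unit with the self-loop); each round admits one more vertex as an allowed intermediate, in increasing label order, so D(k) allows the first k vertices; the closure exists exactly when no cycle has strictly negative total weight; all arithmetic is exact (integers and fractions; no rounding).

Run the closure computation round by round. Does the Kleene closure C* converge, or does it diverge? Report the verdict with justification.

D(0):
  [0, -6, -6]
  [∞, 0, -5]
  [14, 8, 0]
D(1):
  [0, -6, -6]
  [∞, 0, -5]
  [14, 8, 0]
D(2):
  [0, -6, -11]
  [∞, 0, -5]
  [14, 8, 0]
D(3):
  [0, -6, -11]
  [9, 0, -5]
  [14, 8, 0]
Key observation: every diagonal entry stays at the unit through all rounds, so no improving cycle exists.
Answer: CONVERGES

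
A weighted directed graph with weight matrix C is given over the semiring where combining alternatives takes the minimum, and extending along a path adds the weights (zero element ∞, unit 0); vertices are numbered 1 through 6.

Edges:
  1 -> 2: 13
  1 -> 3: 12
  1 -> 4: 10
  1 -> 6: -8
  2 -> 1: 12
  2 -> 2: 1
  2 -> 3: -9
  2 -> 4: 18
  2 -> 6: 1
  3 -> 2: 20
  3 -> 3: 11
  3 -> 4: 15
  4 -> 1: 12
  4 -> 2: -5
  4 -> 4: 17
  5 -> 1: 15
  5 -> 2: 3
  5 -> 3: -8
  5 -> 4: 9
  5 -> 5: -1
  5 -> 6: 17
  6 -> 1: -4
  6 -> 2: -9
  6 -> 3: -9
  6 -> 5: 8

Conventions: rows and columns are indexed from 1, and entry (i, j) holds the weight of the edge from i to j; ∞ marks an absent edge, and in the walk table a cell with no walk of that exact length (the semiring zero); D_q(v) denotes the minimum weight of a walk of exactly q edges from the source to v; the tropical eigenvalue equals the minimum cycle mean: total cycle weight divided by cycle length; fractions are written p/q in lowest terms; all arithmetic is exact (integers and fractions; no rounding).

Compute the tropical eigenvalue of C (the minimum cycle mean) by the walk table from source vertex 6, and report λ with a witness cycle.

q=0: [∞, ∞, ∞, ∞, ∞, 0]
q=1: [-4, -9, -9, ∞, 8, ∞]
q=2: [3, -8, -18, 6, 7, -12]
q=3: [-16, -21, -21, -3, -4, -7]
q=4: [-11, -20, -30, -6, -5, -24]
q=5: [-28, -33, -33, -15, -16, -19]
q=6: [-23, -32, -42, -18, -17, -36]
Optimal cycle mean attained by: cycle 1->6->1, total (-8) + (-4), length 2.
Answer: λ = -6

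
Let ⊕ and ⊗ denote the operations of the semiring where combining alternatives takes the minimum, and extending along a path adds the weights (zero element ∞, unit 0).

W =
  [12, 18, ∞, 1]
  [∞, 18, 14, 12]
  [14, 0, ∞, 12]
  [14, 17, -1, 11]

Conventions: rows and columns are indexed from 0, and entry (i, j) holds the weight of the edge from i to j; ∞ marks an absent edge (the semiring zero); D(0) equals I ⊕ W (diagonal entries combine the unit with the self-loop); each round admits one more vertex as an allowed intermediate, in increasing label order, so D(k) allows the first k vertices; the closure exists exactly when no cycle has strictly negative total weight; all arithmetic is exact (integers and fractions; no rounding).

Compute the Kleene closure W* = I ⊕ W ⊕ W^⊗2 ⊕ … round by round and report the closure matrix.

D(0):
  [0, 18, ∞, 1]
  [∞, 0, 14, 12]
  [14, 0, 0, 12]
  [14, 17, -1, 0]
D(1):
  [0, 18, ∞, 1]
  [∞, 0, 14, 12]
  [14, 0, 0, 12]
  [14, 17, -1, 0]
D(2):
  [0, 18, 32, 1]
  [∞, 0, 14, 12]
  [14, 0, 0, 12]
  [14, 17, -1, 0]
D(3):
  [0, 18, 32, 1]
  [28, 0, 14, 12]
  [14, 0, 0, 12]
  [13, -1, -1, 0]
D(4):
  [0, 0, 0, 1]
  [25, 0, 11, 12]
  [14, 0, 0, 12]
  [13, -1, -1, 0]
Answer: W* = [[0, 0, 0, 1], [25, 0, 11, 12], [14, 0, 0, 12], [13, -1, -1, 0]]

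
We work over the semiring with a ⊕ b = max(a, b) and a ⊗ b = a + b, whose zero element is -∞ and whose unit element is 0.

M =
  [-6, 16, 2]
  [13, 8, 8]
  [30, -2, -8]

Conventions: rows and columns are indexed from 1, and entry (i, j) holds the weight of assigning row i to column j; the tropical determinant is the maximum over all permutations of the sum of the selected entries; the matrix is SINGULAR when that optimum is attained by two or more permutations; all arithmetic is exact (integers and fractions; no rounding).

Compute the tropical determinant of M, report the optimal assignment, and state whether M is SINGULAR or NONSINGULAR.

σ = (1, 2, 3): (-6) + 8 + (-8) = -6
σ = (1, 3, 2): (-6) + 8 + (-2) = 0
σ = (2, 1, 3): 16 + 13 + (-8) = 21
σ = (2, 3, 1): 16 + 8 + 30 = 54
σ = (3, 1, 2): 2 + 13 + (-2) = 13
σ = (3, 2, 1): 2 + 8 + 30 = 40
Optimal value attained by: σ = (2, 3, 1).
Answer: det⊕(M) = 54; verdict: NONSINGULAR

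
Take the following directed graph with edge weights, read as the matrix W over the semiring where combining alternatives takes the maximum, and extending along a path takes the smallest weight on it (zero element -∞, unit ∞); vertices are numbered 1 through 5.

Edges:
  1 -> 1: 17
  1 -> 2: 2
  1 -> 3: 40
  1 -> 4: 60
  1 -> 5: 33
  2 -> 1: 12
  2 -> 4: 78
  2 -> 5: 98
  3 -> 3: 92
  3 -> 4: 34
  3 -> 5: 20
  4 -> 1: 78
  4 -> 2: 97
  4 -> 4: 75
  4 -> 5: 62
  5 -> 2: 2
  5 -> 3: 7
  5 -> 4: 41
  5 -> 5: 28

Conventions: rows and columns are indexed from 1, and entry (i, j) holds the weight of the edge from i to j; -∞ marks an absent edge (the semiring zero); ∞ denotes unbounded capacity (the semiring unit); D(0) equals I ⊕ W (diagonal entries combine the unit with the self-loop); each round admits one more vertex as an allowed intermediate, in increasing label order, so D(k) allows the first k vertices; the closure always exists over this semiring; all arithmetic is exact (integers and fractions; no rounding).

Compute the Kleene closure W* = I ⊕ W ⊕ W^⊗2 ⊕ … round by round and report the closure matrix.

D(0):
  [∞, 2, 40, 60, 33]
  [12, ∞, -∞, 78, 98]
  [-∞, -∞, ∞, 34, 20]
  [78, 97, -∞, ∞, 62]
  [-∞, 2, 7, 41, ∞]
D(1):
  [∞, 2, 40, 60, 33]
  [12, ∞, 12, 78, 98]
  [-∞, -∞, ∞, 34, 20]
  [78, 97, 40, ∞, 62]
  [-∞, 2, 7, 41, ∞]
D(2):
  [∞, 2, 40, 60, 33]
  [12, ∞, 12, 78, 98]
  [-∞, -∞, ∞, 34, 20]
  [78, 97, 40, ∞, 97]
  [2, 2, 7, 41, ∞]
D(3):
  [∞, 2, 40, 60, 33]
  [12, ∞, 12, 78, 98]
  [-∞, -∞, ∞, 34, 20]
  [78, 97, 40, ∞, 97]
  [2, 2, 7, 41, ∞]
D(4):
  [∞, 60, 40, 60, 60]
  [78, ∞, 40, 78, 98]
  [34, 34, ∞, 34, 34]
  [78, 97, 40, ∞, 97]
  [41, 41, 40, 41, ∞]
D(5):
  [∞, 60, 40, 60, 60]
  [78, ∞, 40, 78, 98]
  [34, 34, ∞, 34, 34]
  [78, 97, 40, ∞, 97]
  [41, 41, 40, 41, ∞]
Answer: W* = [[∞, 60, 40, 60, 60], [78, ∞, 40, 78, 98], [34, 34, ∞, 34, 34], [78, 97, 40, ∞, 97], [41, 41, 40, 41, ∞]]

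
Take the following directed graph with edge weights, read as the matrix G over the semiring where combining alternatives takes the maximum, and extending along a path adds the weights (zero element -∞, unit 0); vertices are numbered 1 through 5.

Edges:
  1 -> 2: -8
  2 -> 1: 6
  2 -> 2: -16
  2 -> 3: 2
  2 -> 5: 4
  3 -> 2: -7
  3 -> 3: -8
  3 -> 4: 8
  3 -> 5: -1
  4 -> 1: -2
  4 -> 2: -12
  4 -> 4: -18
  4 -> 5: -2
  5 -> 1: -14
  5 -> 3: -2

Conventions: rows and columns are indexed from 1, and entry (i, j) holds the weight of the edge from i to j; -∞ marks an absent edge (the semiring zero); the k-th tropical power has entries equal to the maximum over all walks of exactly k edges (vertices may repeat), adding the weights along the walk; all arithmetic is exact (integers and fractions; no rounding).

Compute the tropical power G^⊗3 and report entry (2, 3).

G^⊗2:
  [-2, -24, -6, -∞, -4]
  [-10, -2, 2, 10, 1]
  [6, -4, -3, 0, 6]
  [-6, -10, -4, -36, -8]
  [-∞, -9, -10, 6, -3]
G^⊗3:
  [-18, -10, -6, 2, -7]
  [8, -2, 0, 10, 8]
  [2, -2, 4, 5, 0]
  [-4, -11, -8, 4, -5]
  [4, -6, -5, -2, 4]
Key observation: the optimum is the walk 2->1->2->3, with weight 6 + (-8) + 2 = 0.
Optimal value attained by: walk 2->1->2->3.
Answer: (G^⊗3)[2][3] = 0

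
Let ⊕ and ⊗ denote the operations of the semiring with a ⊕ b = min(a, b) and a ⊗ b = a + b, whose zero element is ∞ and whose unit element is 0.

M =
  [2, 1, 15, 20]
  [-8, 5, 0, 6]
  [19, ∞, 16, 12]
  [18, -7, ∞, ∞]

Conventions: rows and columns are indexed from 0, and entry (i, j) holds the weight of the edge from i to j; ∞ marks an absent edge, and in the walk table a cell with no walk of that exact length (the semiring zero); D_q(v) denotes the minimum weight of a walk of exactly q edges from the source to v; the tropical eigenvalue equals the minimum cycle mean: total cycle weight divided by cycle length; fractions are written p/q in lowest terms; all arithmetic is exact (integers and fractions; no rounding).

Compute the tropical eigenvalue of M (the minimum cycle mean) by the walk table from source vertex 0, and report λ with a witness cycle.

q=0: [0, ∞, ∞, ∞]
q=1: [2, 1, 15, 20]
q=2: [-7, 3, 1, 7]
q=3: [-5, -6, 3, 9]
q=4: [-14, -4, -6, 0]
Optimal cycle mean attained by: cycle 0->1->0, total 1 + (-8), length 2.
Answer: λ = -7/2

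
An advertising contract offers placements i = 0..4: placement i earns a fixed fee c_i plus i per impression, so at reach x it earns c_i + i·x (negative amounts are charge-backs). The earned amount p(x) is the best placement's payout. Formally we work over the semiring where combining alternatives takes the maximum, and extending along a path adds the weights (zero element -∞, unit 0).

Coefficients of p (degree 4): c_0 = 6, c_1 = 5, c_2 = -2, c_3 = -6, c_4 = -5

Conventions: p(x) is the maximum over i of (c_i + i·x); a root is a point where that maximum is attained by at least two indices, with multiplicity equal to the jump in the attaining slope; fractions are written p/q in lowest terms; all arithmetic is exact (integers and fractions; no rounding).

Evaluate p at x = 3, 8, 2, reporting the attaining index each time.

p(3) = max(6+0·3=6, 5+1·3=8, -2+2·3=4, -6+3·3=3, -5+4·3=7) = 8 (attained by i=1)
p(8) = max(6+0·8=6, 5+1·8=13, -2+2·8=14, -6+3·8=18, -5+4·8=27) = 27 (attained by i=4)
p(2) = max(6+0·2=6, 5+1·2=7, -2+2·2=2, -6+3·2=0, -5+4·2=3) = 7 (attained by i=1)
Answer: p(3) = 8; p(8) = 27; p(2) = 7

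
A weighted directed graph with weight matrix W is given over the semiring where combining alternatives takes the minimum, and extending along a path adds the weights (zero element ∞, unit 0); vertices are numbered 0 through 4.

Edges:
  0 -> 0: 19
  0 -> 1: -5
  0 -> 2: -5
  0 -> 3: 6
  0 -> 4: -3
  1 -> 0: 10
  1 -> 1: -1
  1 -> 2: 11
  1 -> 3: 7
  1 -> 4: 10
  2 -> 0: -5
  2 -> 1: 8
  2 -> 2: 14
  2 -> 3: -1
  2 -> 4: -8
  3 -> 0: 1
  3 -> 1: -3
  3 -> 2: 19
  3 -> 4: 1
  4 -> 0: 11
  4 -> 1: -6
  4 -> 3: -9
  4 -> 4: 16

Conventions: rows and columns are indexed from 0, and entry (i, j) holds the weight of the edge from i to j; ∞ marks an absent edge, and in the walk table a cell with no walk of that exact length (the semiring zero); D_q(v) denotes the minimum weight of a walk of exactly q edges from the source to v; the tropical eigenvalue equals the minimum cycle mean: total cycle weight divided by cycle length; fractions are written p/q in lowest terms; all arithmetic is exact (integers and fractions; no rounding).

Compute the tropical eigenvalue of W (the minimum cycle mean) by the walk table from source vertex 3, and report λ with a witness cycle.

q=0: [∞, ∞, ∞, 0, ∞]
q=1: [1, -3, 19, ∞, 1]
q=2: [7, -5, -4, -8, -2]
q=3: [-9, -11, 2, -11, -12]
q=4: [-10, -18, -14, -21, -12]
q=5: [-20, -24, -15, -21, -22]
Optimal cycle mean attained by: cycle 0->2->4->3->0, total (-5) + (-8) + (-9) + 1, length 4.
Answer: λ = -21/4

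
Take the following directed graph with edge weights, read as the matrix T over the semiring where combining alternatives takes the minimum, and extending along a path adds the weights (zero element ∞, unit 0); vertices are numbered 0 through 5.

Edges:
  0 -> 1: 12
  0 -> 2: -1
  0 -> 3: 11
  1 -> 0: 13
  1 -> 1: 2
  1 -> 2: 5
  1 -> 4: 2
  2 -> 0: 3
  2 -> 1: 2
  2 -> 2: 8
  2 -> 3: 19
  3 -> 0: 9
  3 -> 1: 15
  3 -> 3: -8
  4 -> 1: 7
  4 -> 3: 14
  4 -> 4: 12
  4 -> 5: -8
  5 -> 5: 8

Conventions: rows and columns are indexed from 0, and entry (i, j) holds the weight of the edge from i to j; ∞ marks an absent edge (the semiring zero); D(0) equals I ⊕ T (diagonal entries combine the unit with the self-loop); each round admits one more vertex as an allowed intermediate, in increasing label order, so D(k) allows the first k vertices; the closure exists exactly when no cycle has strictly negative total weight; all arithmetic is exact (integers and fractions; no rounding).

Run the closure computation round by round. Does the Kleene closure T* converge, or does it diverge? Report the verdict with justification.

Detection: at round 0, diagonal entry (3, 3) turns strictly negative.
Key observation: the cycle 3->3 has total weight (-8), which is strictly negative.
Answer: DIVERGES — negative cycle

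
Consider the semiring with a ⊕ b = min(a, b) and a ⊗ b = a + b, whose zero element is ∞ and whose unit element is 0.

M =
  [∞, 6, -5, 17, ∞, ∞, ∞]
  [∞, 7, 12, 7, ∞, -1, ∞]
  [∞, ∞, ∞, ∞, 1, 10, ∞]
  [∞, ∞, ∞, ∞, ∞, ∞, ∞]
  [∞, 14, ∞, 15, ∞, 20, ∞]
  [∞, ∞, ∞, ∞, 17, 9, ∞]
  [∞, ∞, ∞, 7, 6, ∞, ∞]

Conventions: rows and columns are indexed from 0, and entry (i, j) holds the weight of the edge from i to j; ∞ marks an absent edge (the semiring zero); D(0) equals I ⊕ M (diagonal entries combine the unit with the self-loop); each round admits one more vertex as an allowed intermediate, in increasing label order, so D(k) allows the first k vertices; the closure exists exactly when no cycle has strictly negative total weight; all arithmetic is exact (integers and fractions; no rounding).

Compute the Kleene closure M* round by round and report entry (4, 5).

D(0):
  [0, 6, -5, 17, ∞, ∞, ∞]
  [∞, 0, 12, 7, ∞, -1, ∞]
  [∞, ∞, 0, ∞, 1, 10, ∞]
  [∞, ∞, ∞, 0, ∞, ∞, ∞]
  [∞, 14, ∞, 15, 0, 20, ∞]
  [∞, ∞, ∞, ∞, 17, 0, ∞]
  [∞, ∞, ∞, 7, 6, ∞, 0]
D(1):
  [0, 6, -5, 17, ∞, ∞, ∞]
  [∞, 0, 12, 7, ∞, -1, ∞]
  [∞, ∞, 0, ∞, 1, 10, ∞]
  [∞, ∞, ∞, 0, ∞, ∞, ∞]
  [∞, 14, ∞, 15, 0, 20, ∞]
  [∞, ∞, ∞, ∞, 17, 0, ∞]
  [∞, ∞, ∞, 7, 6, ∞, 0]
D(2):
  [0, 6, -5, 13, ∞, 5, ∞]
  [∞, 0, 12, 7, ∞, -1, ∞]
  [∞, ∞, 0, ∞, 1, 10, ∞]
  [∞, ∞, ∞, 0, ∞, ∞, ∞]
  [∞, 14, 26, 15, 0, 13, ∞]
  [∞, ∞, ∞, ∞, 17, 0, ∞]
  [∞, ∞, ∞, 7, 6, ∞, 0]
D(3):
  [0, 6, -5, 13, -4, 5, ∞]
  [∞, 0, 12, 7, 13, -1, ∞]
  [∞, ∞, 0, ∞, 1, 10, ∞]
  [∞, ∞, ∞, 0, ∞, ∞, ∞]
  [∞, 14, 26, 15, 0, 13, ∞]
  [∞, ∞, ∞, ∞, 17, 0, ∞]
  [∞, ∞, ∞, 7, 6, ∞, 0]
D(4):
  [0, 6, -5, 13, -4, 5, ∞]
  [∞, 0, 12, 7, 13, -1, ∞]
  [∞, ∞, 0, ∞, 1, 10, ∞]
  [∞, ∞, ∞, 0, ∞, ∞, ∞]
  [∞, 14, 26, 15, 0, 13, ∞]
  [∞, ∞, ∞, ∞, 17, 0, ∞]
  [∞, ∞, ∞, 7, 6, ∞, 0]
D(5):
  [0, 6, -5, 11, -4, 5, ∞]
  [∞, 0, 12, 7, 13, -1, ∞]
  [∞, 15, 0, 16, 1, 10, ∞]
  [∞, ∞, ∞, 0, ∞, ∞, ∞]
  [∞, 14, 26, 15, 0, 13, ∞]
  [∞, 31, 43, 32, 17, 0, ∞]
  [∞, 20, 32, 7, 6, 19, 0]
D(6):
  [0, 6, -5, 11, -4, 5, ∞]
  [∞, 0, 12, 7, 13, -1, ∞]
  [∞, 15, 0, 16, 1, 10, ∞]
  [∞, ∞, ∞, 0, ∞, ∞, ∞]
  [∞, 14, 26, 15, 0, 13, ∞]
  [∞, 31, 43, 32, 17, 0, ∞]
  [∞, 20, 32, 7, 6, 19, 0]
D(7):
  [0, 6, -5, 11, -4, 5, ∞]
  [∞, 0, 12, 7, 13, -1, ∞]
  [∞, 15, 0, 16, 1, 10, ∞]
  [∞, ∞, ∞, 0, ∞, ∞, ∞]
  [∞, 14, 26, 15, 0, 13, ∞]
  [∞, 31, 43, 32, 17, 0, ∞]
  [∞, 20, 32, 7, 6, 19, 0]
Answer: M*[4][5] = 13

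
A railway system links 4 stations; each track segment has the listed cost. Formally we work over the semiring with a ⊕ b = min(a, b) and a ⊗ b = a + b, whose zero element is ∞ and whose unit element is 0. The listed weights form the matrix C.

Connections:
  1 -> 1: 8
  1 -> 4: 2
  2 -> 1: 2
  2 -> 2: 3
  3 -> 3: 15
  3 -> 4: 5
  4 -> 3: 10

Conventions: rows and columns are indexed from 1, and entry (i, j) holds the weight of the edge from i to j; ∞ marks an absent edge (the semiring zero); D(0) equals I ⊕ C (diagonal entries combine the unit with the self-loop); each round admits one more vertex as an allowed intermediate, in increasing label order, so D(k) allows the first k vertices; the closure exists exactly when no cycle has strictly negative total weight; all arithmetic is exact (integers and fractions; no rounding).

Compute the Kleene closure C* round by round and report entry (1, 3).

D(0):
  [0, ∞, ∞, 2]
  [2, 0, ∞, ∞]
  [∞, ∞, 0, 5]
  [∞, ∞, 10, 0]
D(1):
  [0, ∞, ∞, 2]
  [2, 0, ∞, 4]
  [∞, ∞, 0, 5]
  [∞, ∞, 10, 0]
D(2):
  [0, ∞, ∞, 2]
  [2, 0, ∞, 4]
  [∞, ∞, 0, 5]
  [∞, ∞, 10, 0]
D(3):
  [0, ∞, ∞, 2]
  [2, 0, ∞, 4]
  [∞, ∞, 0, 5]
  [∞, ∞, 10, 0]
D(4):
  [0, ∞, 12, 2]
  [2, 0, 14, 4]
  [∞, ∞, 0, 5]
  [∞, ∞, 10, 0]
Answer: C*[1][3] = 12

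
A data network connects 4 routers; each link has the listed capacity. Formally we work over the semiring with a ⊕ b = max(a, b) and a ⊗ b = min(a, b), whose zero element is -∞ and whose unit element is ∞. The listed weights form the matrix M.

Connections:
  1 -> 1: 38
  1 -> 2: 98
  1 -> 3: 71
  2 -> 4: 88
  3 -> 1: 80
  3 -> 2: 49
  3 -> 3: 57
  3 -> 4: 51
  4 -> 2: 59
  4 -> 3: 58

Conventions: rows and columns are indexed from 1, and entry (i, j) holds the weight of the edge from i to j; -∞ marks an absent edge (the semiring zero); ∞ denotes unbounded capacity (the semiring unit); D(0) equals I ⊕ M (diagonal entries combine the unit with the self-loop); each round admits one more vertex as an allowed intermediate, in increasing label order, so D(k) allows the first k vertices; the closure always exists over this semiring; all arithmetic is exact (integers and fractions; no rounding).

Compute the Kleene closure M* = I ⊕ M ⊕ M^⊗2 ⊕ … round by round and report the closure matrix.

D(0):
  [∞, 98, 71, -∞]
  [-∞, ∞, -∞, 88]
  [80, 49, ∞, 51]
  [-∞, 59, 58, ∞]
D(1):
  [∞, 98, 71, -∞]
  [-∞, ∞, -∞, 88]
  [80, 80, ∞, 51]
  [-∞, 59, 58, ∞]
D(2):
  [∞, 98, 71, 88]
  [-∞, ∞, -∞, 88]
  [80, 80, ∞, 80]
  [-∞, 59, 58, ∞]
D(3):
  [∞, 98, 71, 88]
  [-∞, ∞, -∞, 88]
  [80, 80, ∞, 80]
  [58, 59, 58, ∞]
D(4):
  [∞, 98, 71, 88]
  [58, ∞, 58, 88]
  [80, 80, ∞, 80]
  [58, 59, 58, ∞]
Answer: M* = [[∞, 98, 71, 88], [58, ∞, 58, 88], [80, 80, ∞, 80], [58, 59, 58, ∞]]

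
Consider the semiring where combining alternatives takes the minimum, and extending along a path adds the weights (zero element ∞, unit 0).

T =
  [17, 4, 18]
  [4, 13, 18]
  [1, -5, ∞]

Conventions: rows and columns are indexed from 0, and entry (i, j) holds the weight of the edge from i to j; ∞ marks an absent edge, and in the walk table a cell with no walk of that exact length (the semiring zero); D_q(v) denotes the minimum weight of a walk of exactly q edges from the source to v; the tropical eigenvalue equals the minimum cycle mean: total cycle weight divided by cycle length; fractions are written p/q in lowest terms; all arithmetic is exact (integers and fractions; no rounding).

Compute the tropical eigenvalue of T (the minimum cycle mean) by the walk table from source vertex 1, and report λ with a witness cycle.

q=0: [∞, 0, ∞]
q=1: [4, 13, 18]
q=2: [17, 8, 22]
q=3: [12, 17, 26]
Optimal cycle mean attained by: cycle 0->1->0, total 4 + 4, length 2.
Answer: λ = 4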